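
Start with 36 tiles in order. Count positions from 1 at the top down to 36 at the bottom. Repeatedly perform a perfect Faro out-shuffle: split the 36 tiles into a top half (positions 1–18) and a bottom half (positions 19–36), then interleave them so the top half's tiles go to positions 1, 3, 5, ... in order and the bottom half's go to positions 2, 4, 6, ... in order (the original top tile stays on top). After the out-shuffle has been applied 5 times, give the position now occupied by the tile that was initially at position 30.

19

Track the tile's position through each out-shuffle:
30 → 24 → 12 → 23 → 10 → 19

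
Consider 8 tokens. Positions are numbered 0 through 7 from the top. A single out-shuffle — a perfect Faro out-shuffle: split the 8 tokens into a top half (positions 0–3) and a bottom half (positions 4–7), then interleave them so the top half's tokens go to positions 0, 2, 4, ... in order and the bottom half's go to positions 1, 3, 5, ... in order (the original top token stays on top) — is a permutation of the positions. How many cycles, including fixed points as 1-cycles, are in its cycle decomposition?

4

Trace each unvisited position around until it returns:
(0) (1 2 4) (3 6 5) (7)
4 cycles in total.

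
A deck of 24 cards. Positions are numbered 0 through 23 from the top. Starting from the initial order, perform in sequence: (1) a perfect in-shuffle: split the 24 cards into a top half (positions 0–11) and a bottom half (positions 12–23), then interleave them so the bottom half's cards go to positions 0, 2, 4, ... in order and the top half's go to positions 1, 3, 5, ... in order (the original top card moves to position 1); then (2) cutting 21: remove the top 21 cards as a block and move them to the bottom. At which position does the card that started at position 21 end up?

21

Track the card from position 21 forward through each operation:
  after op 1 (in-shuffle): 21 → 18
  after op 2 (cut 21): 18 → 21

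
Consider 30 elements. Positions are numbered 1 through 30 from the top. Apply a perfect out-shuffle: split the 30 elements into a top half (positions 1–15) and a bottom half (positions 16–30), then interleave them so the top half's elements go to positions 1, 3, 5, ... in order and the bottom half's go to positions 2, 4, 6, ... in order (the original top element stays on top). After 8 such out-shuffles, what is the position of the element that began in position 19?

27

Track the element's position through each out-shuffle:
19 → 8 → 15 → 29 → 28 → 26 → 22 → 14 → 27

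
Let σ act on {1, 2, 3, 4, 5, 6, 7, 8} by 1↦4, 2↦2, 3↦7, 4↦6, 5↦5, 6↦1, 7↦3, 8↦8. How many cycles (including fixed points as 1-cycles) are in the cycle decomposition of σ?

5

Cycle decomposition: (1 4 6) (2) (3 7) (5) (8).
5 cycles.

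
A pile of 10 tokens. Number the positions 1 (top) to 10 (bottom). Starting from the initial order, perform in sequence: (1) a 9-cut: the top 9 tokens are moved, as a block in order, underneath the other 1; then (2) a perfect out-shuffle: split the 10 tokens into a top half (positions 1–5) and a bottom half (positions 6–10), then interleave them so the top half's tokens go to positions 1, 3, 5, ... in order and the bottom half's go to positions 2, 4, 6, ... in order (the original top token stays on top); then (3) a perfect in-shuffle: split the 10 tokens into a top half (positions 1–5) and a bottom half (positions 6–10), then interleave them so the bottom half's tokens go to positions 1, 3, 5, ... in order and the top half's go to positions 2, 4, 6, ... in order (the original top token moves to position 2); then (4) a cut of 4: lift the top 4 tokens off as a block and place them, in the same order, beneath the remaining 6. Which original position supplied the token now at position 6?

Undo the operations in reverse order, starting from position 6:
  undo op 4 (cut 4): 6 ← 10
  undo op 3 (in-shuffle, from top half): 10 ← 5
  undo op 2 (out-shuffle, from top half): 5 ← 3
  undo op 1 (cut 9): 3 ← 2
So the token at position 6 came from original position 2.

2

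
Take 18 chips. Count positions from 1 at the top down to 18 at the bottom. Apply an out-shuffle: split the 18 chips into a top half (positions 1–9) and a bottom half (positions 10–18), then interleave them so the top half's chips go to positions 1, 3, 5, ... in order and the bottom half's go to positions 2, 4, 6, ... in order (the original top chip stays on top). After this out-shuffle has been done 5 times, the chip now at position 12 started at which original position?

4

Work backwards from position 12, undoing one out-shuffle at a time:
12 ← 15 ← 8 ← 13 ← 7 ← 4
So the chip now at position 12 started at position 4.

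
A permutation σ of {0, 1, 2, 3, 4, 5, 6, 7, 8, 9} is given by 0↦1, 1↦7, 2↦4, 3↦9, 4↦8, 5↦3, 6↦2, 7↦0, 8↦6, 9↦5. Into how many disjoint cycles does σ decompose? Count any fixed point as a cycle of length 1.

Cycle decomposition: (0 1 7) (2 4 8 6) (3 9 5).
3 cycles.

3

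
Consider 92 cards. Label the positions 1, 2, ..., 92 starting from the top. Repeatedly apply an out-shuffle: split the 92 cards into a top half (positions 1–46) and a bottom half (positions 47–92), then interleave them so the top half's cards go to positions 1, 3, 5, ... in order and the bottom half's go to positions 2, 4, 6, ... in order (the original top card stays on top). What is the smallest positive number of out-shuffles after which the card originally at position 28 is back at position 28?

Follow position 28 under repeated out-shuffles:
28 → 55 → 18 → 35 → 69 → 46 → 91 → 90 → 88 → 84 → 76 → 60 → 28
It first returns after 12 out-shuffles.

12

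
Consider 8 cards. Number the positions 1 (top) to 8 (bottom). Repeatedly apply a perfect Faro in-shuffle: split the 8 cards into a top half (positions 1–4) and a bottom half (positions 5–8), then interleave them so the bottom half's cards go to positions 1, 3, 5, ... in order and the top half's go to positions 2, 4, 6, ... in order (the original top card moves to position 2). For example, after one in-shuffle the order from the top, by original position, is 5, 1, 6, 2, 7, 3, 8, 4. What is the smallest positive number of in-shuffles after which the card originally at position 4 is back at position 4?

6

Follow position 4 under repeated in-shuffles:
4 → 8 → 7 → 5 → 1 → 2 → 4
It first returns after 6 in-shuffles.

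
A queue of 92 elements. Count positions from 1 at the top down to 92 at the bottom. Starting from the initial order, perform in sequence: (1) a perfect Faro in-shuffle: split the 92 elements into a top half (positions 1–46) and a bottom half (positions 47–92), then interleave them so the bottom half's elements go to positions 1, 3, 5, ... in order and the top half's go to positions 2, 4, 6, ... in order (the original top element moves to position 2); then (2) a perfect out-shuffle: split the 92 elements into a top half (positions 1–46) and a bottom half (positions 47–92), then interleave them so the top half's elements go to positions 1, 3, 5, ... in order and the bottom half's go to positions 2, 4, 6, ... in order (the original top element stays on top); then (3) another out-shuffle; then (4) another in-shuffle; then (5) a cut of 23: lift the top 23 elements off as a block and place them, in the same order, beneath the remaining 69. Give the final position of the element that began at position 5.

51

Track the element from position 5 forward through each operation:
  after op 1 (in-shuffle): 5 → 10
  after op 2 (out-shuffle): 10 → 19
  after op 3 (out-shuffle): 19 → 37
  after op 4 (in-shuffle): 37 → 74
  after op 5 (cut 23): 74 → 51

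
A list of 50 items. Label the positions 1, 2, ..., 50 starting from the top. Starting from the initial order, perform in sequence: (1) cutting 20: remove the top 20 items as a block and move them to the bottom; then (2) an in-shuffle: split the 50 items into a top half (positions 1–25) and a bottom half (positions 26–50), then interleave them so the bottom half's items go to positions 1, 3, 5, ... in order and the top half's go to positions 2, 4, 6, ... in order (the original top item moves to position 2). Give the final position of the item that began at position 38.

36

Track the item from position 38 forward through each operation:
  after op 1 (cut 20): 38 → 18
  after op 2 (in-shuffle): 18 → 36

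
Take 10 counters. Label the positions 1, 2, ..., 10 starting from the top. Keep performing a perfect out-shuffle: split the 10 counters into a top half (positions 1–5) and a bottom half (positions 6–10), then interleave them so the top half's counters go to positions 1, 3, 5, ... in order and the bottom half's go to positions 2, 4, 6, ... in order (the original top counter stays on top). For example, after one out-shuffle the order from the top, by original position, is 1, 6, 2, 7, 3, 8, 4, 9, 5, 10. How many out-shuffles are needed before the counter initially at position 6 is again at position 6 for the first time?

6

Follow position 6 under repeated out-shuffles:
6 → 2 → 3 → 5 → 9 → 8 → 6
It first returns after 6 out-shuffles.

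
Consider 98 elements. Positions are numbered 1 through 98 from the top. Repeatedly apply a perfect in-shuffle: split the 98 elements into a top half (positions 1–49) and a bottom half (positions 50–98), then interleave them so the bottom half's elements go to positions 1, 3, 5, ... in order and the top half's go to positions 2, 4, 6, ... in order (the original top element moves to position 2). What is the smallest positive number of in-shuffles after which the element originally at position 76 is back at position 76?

30

Follow position 76 under repeated in-shuffles:
76 → 53 → 7 → 14 → 28 → 56 → 13 → 26 → ... → 76 (length 30)
It first returns after 30 in-shuffles.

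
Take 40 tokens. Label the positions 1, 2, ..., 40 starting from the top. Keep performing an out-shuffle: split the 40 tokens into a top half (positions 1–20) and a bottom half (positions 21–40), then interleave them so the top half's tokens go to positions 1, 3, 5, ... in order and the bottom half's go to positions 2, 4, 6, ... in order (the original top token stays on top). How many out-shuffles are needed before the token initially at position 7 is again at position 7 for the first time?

Follow position 7 under repeated out-shuffles:
7 → 13 → 25 → 10 → 19 → 37 → 34 → 28 → 16 → 31 → 22 → 4 → 7
It first returns after 12 out-shuffles.

12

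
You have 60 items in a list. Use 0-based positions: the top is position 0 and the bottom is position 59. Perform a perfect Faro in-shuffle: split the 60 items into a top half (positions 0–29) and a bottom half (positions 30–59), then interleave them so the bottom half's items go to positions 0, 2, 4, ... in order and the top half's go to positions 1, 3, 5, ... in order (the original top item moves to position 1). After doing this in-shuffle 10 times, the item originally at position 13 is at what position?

0

Track the item's position through each in-shuffle:
13 → 27 → 55 → 50 → 40 → 20 → 41 → 22 → 45 → 30 → 0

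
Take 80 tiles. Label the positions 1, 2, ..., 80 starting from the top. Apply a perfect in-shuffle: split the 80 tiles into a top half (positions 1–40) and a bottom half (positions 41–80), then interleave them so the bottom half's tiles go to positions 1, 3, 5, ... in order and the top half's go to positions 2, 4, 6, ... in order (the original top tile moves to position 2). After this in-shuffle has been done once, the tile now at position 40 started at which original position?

20

Work backwards from position 40, undoing one in-shuffle at a time:
40 ← 20
So the tile now at position 40 started at position 20.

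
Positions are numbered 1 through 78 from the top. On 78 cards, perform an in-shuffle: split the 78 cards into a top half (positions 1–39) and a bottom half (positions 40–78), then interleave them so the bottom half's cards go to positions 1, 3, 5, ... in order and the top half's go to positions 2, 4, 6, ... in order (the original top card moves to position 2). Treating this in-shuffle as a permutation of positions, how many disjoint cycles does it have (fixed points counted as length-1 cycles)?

2

Trace each unvisited position around until it returns:
(1 2 4 8 16 32 ... len 39) (3 6 12 24 48 17 ... len 39)
2 cycles in total.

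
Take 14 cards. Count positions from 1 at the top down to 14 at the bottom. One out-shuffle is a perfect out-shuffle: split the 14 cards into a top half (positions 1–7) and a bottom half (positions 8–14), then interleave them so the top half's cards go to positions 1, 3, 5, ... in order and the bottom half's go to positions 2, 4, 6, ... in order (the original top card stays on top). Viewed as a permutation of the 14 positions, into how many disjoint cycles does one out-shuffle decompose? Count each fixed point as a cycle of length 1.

Trace each unvisited position around until it returns:
(1) (2 3 5 9 4 7 ... len 12) (14)
3 cycles in total.

3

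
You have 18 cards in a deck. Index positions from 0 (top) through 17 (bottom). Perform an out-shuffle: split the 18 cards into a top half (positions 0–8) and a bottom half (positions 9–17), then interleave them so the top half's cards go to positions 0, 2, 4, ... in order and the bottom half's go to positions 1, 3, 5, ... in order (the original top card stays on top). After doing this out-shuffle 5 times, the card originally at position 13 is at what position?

Track the card's position through each out-shuffle:
13 → 9 → 1 → 2 → 4 → 8

8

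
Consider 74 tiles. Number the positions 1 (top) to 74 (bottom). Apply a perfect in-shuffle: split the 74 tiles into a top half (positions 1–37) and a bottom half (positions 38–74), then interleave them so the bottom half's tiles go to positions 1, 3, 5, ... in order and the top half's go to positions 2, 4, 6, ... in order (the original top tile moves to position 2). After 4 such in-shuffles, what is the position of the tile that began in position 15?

15

Track the tile's position through each in-shuffle:
15 → 30 → 60 → 45 → 15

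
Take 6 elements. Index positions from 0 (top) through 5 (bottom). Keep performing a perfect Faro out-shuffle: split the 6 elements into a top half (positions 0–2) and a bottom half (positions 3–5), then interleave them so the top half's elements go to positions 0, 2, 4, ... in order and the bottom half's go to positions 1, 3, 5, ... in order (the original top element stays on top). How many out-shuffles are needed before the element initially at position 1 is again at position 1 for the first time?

4

Follow position 1 under repeated out-shuffles:
1 → 2 → 4 → 3 → 1
It first returns after 4 out-shuffles.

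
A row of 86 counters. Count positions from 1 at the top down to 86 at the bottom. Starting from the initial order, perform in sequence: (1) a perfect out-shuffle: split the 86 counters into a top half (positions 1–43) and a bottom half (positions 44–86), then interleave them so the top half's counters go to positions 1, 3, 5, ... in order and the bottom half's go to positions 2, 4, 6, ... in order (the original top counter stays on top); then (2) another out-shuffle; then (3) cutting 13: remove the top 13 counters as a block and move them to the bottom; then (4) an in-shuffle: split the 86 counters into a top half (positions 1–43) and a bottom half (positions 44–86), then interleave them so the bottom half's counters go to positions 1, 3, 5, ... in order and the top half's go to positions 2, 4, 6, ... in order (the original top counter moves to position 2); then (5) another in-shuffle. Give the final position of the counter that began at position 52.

Track the counter from position 52 forward through each operation:
  after op 1 (out-shuffle): 52 → 18
  after op 2 (out-shuffle): 18 → 35
  after op 3 (cut 13): 35 → 22
  after op 4 (in-shuffle): 22 → 44
  after op 5 (in-shuffle): 44 → 1

1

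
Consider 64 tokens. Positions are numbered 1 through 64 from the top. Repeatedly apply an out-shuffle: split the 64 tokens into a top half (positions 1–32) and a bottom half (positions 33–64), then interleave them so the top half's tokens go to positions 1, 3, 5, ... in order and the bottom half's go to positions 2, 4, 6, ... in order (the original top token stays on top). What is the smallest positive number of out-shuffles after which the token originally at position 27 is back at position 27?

Follow position 27 under repeated out-shuffles:
27 → 53 → 42 → 20 → 39 → 14 → 27
It first returns after 6 out-shuffles.

6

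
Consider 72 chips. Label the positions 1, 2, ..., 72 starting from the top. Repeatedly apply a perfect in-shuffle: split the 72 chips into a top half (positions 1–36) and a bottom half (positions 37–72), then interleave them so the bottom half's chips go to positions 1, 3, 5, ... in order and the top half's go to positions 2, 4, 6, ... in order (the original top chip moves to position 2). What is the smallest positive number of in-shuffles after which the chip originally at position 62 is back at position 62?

9

Follow position 62 under repeated in-shuffles:
62 → 51 → 29 → 58 → 43 → 13 → 26 → 52 → 31 → 62
It first returns after 9 in-shuffles.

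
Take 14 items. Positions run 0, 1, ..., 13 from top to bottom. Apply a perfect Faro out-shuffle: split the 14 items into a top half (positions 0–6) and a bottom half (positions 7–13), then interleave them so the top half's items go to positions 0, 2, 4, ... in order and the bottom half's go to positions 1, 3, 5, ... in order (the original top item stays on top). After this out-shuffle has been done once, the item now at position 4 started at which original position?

Work backwards from position 4, undoing one out-shuffle at a time:
4 ← 2
So the item now at position 4 started at position 2.

2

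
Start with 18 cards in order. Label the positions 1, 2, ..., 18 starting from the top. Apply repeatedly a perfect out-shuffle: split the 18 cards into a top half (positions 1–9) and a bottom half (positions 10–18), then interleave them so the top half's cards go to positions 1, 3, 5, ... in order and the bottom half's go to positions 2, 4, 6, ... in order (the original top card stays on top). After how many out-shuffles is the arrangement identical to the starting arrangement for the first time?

8

The out-shuffle permutes the 18 positions with cycle lengths [1, 1, 8, 8].
Every card is home exactly when every cycle has completed a whole number of laps, i.e. after lcm(1, 8) = 8 out-shuffles.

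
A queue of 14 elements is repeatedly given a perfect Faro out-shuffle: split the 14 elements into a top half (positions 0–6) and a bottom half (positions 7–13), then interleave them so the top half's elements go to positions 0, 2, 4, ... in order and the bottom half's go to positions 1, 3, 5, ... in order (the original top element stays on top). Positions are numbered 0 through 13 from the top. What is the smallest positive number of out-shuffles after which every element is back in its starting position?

12

The out-shuffle permutes the 14 positions with cycle lengths [1, 1, 12].
Every element is home exactly when every cycle has completed a whole number of laps, i.e. after lcm(1, 12) = 12 out-shuffles.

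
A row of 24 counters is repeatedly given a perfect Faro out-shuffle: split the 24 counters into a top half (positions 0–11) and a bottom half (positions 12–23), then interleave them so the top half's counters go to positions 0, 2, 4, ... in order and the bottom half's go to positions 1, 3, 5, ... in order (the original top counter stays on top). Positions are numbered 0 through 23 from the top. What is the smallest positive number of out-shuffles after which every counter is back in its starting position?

11

The out-shuffle permutes the 24 positions with cycle lengths [1, 1, 11, 11].
Every counter is home exactly when every cycle has completed a whole number of laps, i.e. after lcm(1, 11) = 11 out-shuffles.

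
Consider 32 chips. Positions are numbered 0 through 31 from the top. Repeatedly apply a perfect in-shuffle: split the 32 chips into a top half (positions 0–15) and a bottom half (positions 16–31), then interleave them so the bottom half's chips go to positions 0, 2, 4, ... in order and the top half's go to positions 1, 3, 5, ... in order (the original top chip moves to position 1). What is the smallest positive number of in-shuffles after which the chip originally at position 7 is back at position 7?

Follow position 7 under repeated in-shuffles:
7 → 15 → 31 → 30 → 28 → 24 → 16 → 0 → 1 → 3 → 7
It first returns after 10 in-shuffles.

10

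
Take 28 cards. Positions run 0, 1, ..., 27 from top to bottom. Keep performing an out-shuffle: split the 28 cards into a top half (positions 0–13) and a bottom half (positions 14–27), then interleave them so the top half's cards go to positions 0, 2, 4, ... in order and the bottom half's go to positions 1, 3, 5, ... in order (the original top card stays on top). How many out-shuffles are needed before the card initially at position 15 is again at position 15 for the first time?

Follow position 15 under repeated out-shuffles:
15 → 3 → 6 → 12 → 24 → 21 → 15
It first returns after 6 out-shuffles.

6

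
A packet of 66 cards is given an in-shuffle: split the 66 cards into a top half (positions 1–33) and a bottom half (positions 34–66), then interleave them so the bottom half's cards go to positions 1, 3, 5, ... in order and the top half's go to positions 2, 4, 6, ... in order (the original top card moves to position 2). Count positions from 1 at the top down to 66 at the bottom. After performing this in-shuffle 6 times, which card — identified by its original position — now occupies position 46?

7

Work backwards from position 46, undoing one in-shuffle at a time:
46 ← 23 ← 45 ← 56 ← 28 ← 14 ← 7
So the card now at position 46 started at position 7.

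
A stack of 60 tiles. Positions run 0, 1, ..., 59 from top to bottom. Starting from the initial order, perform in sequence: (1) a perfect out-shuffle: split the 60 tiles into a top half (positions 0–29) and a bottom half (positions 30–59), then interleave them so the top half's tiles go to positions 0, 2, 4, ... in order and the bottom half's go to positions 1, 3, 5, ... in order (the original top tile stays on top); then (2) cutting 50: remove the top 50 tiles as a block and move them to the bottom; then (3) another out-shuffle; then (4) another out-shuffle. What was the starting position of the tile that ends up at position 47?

23

Undo the operations in reverse order, starting from position 47:
  undo op 4 (out-shuffle, from bottom half): 47 ← 53
  undo op 3 (out-shuffle, from bottom half): 53 ← 56
  undo op 2 (cut 50): 56 ← 46
  undo op 1 (out-shuffle, from top half): 46 ← 23
So the tile at position 47 came from original position 23.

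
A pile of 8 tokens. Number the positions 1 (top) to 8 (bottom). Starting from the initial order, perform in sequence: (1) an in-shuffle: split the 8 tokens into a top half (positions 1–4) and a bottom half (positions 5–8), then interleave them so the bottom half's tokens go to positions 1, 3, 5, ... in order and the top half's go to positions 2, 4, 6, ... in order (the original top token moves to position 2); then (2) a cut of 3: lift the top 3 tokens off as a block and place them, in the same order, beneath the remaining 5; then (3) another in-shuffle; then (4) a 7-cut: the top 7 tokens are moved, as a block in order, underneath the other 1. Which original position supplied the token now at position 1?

8

Undo the operations in reverse order, starting from position 1:
  undo op 4 (cut 7): 1 ← 8
  undo op 3 (in-shuffle, from top half): 8 ← 4
  undo op 2 (cut 3): 4 ← 7
  undo op 1 (in-shuffle, from bottom half): 7 ← 8
So the token at position 1 came from original position 8.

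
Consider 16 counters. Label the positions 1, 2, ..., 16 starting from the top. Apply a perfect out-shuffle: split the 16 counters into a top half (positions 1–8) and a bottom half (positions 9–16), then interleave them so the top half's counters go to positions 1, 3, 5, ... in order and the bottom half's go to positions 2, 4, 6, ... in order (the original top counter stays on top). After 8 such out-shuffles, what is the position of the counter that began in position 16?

16

Position 16 is a fixed point of every out-shuffle, so the counter never moves.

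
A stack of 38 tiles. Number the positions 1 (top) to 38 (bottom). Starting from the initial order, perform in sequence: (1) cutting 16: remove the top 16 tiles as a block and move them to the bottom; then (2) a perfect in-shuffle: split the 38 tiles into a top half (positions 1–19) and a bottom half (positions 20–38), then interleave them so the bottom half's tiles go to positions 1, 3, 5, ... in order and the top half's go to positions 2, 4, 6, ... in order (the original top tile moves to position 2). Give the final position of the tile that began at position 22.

12

Track the tile from position 22 forward through each operation:
  after op 1 (cut 16): 22 → 6
  after op 2 (in-shuffle): 6 → 12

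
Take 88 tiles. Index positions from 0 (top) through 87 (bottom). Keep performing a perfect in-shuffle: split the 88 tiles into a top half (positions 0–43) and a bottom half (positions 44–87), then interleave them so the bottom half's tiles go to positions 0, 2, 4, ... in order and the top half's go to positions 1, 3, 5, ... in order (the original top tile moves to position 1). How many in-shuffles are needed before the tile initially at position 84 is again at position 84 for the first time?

Follow position 84 under repeated in-shuffles:
84 → 80 → 72 → 56 → 24 → 49 → 10 → 21 → 43 → 87 → 86 → 84
It first returns after 11 in-shuffles.

11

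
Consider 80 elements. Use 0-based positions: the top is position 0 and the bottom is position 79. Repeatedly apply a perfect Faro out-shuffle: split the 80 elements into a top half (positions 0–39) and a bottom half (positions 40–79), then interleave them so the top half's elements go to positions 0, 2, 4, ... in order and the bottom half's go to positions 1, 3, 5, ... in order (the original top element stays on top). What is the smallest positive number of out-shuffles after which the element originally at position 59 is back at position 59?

Follow position 59 under repeated out-shuffles:
59 → 39 → 78 → 77 → 75 → 71 → 63 → 47 → ... → 59 (length 39)
It first returns after 39 out-shuffles.

39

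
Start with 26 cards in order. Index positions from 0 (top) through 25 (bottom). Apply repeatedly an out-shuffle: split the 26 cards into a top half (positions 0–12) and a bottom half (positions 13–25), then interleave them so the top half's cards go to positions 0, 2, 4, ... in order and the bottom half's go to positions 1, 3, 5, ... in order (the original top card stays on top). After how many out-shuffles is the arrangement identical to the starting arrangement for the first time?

The out-shuffle permutes the 26 positions with cycle lengths [1, 1, 4, 20].
Every card is home exactly when every cycle has completed a whole number of laps, i.e. after lcm(1, 4, 20) = 20 out-shuffles.

20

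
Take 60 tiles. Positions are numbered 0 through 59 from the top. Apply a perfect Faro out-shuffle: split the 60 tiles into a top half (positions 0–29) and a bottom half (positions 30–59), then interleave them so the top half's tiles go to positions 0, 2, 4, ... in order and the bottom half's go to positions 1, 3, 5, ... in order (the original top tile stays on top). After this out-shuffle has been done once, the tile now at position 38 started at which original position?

Work backwards from position 38, undoing one out-shuffle at a time:
38 ← 19
So the tile now at position 38 started at position 19.

19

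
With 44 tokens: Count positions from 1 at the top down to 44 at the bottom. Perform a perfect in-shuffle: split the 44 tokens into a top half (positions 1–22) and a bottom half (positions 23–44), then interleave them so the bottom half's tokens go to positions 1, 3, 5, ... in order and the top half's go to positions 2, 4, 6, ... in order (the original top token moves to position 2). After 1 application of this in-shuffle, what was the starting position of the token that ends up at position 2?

1

Work backwards from position 2, undoing one in-shuffle at a time:
2 ← 1
So the token now at position 2 started at position 1.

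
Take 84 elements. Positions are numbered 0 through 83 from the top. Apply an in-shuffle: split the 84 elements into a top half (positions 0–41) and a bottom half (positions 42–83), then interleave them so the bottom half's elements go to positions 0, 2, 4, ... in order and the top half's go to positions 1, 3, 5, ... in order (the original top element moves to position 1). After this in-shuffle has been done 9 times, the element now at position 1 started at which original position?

Work backwards from position 1, undoing one in-shuffle at a time:
1 ← 0 ← 42 ← 63 ← 31 ← 15 ← 7 ← 3 ← 1 ← 0
So the element now at position 1 started at position 0.

0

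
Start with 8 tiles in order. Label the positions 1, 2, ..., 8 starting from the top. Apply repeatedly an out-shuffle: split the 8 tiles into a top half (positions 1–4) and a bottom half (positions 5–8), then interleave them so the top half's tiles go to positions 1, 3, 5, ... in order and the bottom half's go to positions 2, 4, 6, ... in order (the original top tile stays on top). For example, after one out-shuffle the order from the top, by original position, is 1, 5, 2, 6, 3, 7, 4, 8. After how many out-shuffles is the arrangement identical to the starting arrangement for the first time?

The out-shuffle permutes the 8 positions with cycle lengths [1, 1, 3, 3].
Every tile is home exactly when every cycle has completed a whole number of laps, i.e. after lcm(1, 3) = 3 out-shuffles.

3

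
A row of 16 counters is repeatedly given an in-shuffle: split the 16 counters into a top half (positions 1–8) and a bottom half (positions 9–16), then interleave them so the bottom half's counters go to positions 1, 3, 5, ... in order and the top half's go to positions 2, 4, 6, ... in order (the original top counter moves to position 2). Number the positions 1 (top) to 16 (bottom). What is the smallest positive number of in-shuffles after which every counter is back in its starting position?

8

The in-shuffle permutes the 16 positions with cycle lengths [8, 8].
Every counter is home exactly when every cycle has completed a whole number of laps, i.e. after lcm(8) = 8 in-shuffles.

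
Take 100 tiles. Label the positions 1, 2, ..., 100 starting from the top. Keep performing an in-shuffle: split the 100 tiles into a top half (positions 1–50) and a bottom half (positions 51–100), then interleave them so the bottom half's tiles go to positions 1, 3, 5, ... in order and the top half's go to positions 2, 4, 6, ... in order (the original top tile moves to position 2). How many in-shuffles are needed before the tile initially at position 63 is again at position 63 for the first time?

100

Follow position 63 under repeated in-shuffles:
63 → 25 → 50 → 100 → 99 → 97 → 93 → 85 → ... → 63 (length 100)
It first returns after 100 in-shuffles.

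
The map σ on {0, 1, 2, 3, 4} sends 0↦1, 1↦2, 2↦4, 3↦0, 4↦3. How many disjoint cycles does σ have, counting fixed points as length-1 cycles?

1

Cycle decomposition: (0 1 2 4 3).
1 cycle.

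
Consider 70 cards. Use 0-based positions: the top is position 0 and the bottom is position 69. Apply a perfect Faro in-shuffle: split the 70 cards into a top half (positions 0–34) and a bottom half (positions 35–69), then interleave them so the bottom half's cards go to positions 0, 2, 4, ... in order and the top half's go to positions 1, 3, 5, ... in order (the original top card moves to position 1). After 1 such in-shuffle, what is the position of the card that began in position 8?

17

Track the card's position through each in-shuffle:
8 → 17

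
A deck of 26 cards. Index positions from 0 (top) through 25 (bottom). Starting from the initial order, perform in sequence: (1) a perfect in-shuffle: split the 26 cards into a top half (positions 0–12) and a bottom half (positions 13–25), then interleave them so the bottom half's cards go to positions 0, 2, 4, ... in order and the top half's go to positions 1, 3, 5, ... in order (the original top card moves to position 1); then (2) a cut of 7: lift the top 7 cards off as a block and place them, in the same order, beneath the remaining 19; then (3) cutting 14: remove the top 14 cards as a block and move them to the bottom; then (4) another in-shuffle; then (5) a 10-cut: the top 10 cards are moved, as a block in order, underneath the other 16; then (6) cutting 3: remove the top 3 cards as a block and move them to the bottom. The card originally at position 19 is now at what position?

21

Track the card from position 19 forward through each operation:
  after op 1 (in-shuffle): 19 → 12
  after op 2 (cut 7): 12 → 5
  after op 3 (cut 14): 5 → 17
  after op 4 (in-shuffle): 17 → 8
  after op 5 (cut 10): 8 → 24
  after op 6 (cut 3): 24 → 21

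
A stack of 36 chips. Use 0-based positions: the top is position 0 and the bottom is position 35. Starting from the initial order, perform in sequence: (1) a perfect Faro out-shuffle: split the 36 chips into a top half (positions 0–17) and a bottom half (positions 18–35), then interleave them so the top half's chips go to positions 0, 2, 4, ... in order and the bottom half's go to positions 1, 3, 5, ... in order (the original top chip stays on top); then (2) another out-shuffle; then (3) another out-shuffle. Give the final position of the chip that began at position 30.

30

Track the chip from position 30 forward through each operation:
  after op 1 (out-shuffle): 30 → 25
  after op 2 (out-shuffle): 25 → 15
  after op 3 (out-shuffle): 15 → 30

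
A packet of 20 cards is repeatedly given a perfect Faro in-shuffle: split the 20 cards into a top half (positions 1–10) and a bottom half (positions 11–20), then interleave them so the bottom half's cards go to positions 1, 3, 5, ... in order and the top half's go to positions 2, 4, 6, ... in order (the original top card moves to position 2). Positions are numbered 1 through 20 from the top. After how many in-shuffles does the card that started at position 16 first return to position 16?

Follow position 16 under repeated in-shuffles:
16 → 11 → 1 → 2 → 4 → 8 → 16
It first returns after 6 in-shuffles.

6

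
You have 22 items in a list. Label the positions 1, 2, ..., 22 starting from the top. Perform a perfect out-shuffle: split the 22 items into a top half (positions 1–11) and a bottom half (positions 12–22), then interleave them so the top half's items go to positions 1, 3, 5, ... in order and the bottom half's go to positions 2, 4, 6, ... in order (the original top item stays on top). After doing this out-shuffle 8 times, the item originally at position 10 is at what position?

Track the item's position through each out-shuffle:
10 → 19 → 16 → 10 → 19 → 16 → 10 → 19 → 16

16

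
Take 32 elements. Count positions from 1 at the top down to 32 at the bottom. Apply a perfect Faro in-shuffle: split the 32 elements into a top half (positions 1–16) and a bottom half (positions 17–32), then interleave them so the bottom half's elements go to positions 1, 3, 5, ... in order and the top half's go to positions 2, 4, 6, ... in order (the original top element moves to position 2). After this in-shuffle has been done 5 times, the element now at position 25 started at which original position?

8

Work backwards from position 25, undoing one in-shuffle at a time:
25 ← 29 ← 31 ← 32 ← 16 ← 8
So the element now at position 25 started at position 8.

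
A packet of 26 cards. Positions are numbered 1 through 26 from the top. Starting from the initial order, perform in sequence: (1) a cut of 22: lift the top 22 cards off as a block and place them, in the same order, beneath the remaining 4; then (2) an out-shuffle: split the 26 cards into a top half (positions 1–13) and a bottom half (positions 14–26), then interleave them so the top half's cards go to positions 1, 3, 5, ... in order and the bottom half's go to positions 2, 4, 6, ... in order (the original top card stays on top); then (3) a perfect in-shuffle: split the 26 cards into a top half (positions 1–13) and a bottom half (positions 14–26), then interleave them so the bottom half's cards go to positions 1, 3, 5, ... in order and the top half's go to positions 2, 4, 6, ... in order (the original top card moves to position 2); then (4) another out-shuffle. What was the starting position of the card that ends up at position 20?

9

Undo the operations in reverse order, starting from position 20:
  undo op 4 (out-shuffle, from bottom half): 20 ← 23
  undo op 3 (in-shuffle, from bottom half): 23 ← 25
  undo op 2 (out-shuffle, from top half): 25 ← 13
  undo op 1 (cut 22): 13 ← 9
So the card at position 20 came from original position 9.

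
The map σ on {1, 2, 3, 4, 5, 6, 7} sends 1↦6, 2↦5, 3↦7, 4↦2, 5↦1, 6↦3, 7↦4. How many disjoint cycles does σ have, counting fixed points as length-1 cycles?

1

Cycle decomposition: (1 6 3 7 4 2 5).
1 cycle.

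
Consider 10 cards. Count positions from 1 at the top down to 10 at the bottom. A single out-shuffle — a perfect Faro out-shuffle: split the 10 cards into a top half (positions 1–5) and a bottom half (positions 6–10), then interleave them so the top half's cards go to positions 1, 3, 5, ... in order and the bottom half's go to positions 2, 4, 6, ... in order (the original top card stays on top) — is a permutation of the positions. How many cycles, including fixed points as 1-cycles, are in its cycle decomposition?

Trace each unvisited position around until it returns:
(1) (2 3 5 9 8 6) (4 7) (10)
4 cycles in total.

4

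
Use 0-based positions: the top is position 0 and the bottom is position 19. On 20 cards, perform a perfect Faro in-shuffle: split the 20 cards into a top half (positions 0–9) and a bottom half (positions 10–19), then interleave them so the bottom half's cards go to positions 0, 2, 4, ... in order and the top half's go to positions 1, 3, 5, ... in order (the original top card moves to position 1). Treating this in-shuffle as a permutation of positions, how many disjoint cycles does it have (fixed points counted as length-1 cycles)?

Trace each unvisited position around until it returns:
(0 1 3 7 15 10) (2 5 11) (4 9 19 18 16 12) (6 13) (8 17 14)
5 cycles in total.

5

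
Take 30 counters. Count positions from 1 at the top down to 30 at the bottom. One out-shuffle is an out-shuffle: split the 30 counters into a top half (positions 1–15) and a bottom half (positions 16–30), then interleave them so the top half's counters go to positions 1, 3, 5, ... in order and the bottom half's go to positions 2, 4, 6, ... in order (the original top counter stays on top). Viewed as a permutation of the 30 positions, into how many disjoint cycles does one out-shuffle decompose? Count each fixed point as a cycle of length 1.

Trace each unvisited position around until it returns:
(1) (2 3 5 9 17 4 ... len 28) (30)
3 cycles in total.

3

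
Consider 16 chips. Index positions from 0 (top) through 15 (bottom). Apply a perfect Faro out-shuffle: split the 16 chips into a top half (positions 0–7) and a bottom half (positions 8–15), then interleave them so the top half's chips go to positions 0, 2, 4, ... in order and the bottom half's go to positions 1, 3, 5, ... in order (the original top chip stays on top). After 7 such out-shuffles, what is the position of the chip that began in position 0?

0

Position 0 is a fixed point of every out-shuffle, so the chip never moves.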